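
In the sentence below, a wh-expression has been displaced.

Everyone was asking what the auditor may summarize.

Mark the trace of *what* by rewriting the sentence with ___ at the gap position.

Pre-movement form: The auditor may summarize what.
'what' functions as the direct object of 'summarize'. The gap is right after 'summarize'.

Everyone was asking what the auditor may summarize ___.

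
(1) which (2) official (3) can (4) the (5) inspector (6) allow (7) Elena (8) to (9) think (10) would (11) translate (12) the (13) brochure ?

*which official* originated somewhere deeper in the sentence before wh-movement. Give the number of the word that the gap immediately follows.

9

Before movement: The inspector can allow Elena to think which official would translate the brochure.
'which official' functions as the subject of the clause embedded under 'think'. It moves to the left edge, and the trace sits right after 'think':
Which official can the inspector allow Elena to think ___ would translate the brochure?
'think' is word 9.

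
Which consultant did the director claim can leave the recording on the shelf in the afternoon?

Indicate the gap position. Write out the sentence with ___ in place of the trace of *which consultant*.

Which consultant did the director claim ___ can leave the recording on the shelf in the afternoon?

Pre-movement form: The director did claim which consultant can leave the recording on the shelf in the afternoon.
The filler 'which consultant' is interpreted as the subject of the clause embedded under 'claim'. The gap is right after 'claim'.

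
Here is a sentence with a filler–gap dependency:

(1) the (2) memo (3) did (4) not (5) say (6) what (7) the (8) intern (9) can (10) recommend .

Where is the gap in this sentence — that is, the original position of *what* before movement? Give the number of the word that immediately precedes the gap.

10

Underlying clause: The intern can recommend what.
'what' is the direct object of 'recommend'. Wh-movement fronts it, leaving a gap right after 'recommend':
The memo did not say what the intern can recommend ___.
'recommend' is word 10.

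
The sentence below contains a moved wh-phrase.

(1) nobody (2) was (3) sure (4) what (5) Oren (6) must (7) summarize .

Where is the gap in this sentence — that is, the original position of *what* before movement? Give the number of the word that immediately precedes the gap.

Pre-movement form: Oren must summarize what.
'what' functions as the direct object of 'summarize'. It moves to the left edge, and the trace sits right after 'summarize':
Nobody was sure what Oren must summarize ___.
'summarize' is word 7.

7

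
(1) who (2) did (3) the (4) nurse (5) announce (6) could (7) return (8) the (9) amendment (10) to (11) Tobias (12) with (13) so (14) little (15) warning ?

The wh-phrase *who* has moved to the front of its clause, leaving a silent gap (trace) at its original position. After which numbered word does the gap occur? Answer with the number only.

In situ: The nurse did announce who could return the amendment to Tobias with so little warning.
'who' is the subject of the clause embedded under 'announce'. It moves to the left edge, and the trace sits right after 'announce':
Who did the nurse announce ___ could return the amendment to Tobias with so little warning?
'announce' is word 5.

5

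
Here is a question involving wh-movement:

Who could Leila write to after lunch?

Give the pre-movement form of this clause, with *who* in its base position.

The filler 'who' is interpreted as the object of the preposition 'to'. Fronting leaves a gap immediately after 'to':
Who could Leila write to ___ after lunch?

Leila could write to who after lunch.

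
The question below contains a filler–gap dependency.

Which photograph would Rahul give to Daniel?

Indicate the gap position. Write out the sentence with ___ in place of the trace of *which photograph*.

Before movement: Rahul would give which photograph to Daniel.
'which photograph' functions as the direct object of 'give'. The gap is right after 'give'.

Which photograph would Rahul give ___ to Daniel?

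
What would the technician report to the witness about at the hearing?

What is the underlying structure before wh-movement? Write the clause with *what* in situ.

'what' functions as the object of the preposition 'about'. It moves to the left edge, and the trace sits right after 'about':
What would the technician report to the witness about ___ at the hearing?

The technician would report to the witness about what at the hearing.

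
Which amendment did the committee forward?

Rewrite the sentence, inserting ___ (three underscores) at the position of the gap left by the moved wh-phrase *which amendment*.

Before movement: The committee did forward which amendment.
'which amendment' is the direct object of 'forward'. The gap is right after 'forward'.

Which amendment did the committee forward ___?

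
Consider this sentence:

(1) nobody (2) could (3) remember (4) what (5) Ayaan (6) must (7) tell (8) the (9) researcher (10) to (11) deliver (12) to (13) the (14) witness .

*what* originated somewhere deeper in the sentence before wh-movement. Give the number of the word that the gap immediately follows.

11

Pre-movement form: Ayaan must tell the researcher to deliver what to the witness.
The filler 'what' is interpreted as the direct object of 'deliver'. Wh-movement fronts it, leaving a gap right after 'deliver':
Nobody could remember what Ayaan must tell the researcher to deliver ___ to the witness.
'deliver' is word 11.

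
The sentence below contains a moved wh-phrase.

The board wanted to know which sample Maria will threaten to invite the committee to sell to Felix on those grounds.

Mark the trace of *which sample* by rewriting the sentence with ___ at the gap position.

Pre-movement form: Maria will threaten to invite the committee to sell which sample to Felix on those grounds.
'which sample' functions as the direct object of 'sell'. The gap is right after 'sell'.

The board wanted to know which sample Maria will threaten to invite the committee to sell ___ to Felix on those grounds.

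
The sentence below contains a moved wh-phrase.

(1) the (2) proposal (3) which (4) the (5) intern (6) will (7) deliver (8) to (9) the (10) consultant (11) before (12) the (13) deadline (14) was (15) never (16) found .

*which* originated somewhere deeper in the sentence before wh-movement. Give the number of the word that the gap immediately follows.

'which' functions as the direct object of 'deliver'. It moves to the left edge, and the trace sits right after 'deliver':
The proposal which the intern will deliver ___ to the consultant before the deadline was never found.
'deliver' is word 7.

7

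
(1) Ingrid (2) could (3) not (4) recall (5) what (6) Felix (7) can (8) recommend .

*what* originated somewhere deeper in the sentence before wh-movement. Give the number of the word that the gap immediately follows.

8

Before movement: Felix can recommend what.
'what' functions as the direct object of 'recommend'. Wh-movement fronts it, leaving a gap right after 'recommend':
Ingrid could not recall what Felix can recommend ___.
'recommend' is word 8.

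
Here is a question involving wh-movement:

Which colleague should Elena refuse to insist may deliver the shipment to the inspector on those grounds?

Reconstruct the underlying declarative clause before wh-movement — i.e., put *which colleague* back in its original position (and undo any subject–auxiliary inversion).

The filler 'which colleague' is interpreted as the subject of the clause embedded under 'insist'. Wh-movement fronts it, leaving a gap right after 'insist':
Which colleague should Elena refuse to insist ___ may deliver the shipment to the inspector on those grounds?

Elena should refuse to insist which colleague may deliver the shipment to the inspector on those grounds.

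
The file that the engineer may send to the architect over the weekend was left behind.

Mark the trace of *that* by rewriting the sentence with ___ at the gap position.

The filler 'that' is interpreted as the direct object of 'send'. The gap is right after 'send'.

The file that the engineer may send ___ to the architect over the weekend was left behind.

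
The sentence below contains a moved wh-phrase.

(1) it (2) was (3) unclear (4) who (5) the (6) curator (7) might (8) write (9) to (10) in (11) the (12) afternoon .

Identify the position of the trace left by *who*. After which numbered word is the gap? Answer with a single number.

Underlying clause: The curator might write to who in the afternoon.
The filler 'who' is interpreted as the object of the preposition 'to'. Fronting leaves a gap immediately after 'to':
It was unclear who the curator might write to ___ in the afternoon.
'to' is word 9.

9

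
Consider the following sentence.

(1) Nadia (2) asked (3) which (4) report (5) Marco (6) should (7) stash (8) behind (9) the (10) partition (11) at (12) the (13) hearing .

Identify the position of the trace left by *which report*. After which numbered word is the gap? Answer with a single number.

Pre-movement form: Marco should stash which report behind the partition at the hearing.
'which report' is the direct object of 'stash'. Wh-movement fronts it, leaving a gap right after 'stash':
Nadia asked which report Marco should stash ___ behind the partition at the hearing.
'stash' is word 7.

7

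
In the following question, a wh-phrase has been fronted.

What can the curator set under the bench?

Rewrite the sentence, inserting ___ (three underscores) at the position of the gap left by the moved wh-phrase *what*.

Pre-movement form: The curator can set what under the bench.
'what' is the direct object of 'set'. The gap is right after 'set'.

What can the curator set ___ under the bench?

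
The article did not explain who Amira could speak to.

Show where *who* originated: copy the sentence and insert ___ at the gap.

Underlying clause: Amira could speak to who.
'who' functions as the object of the preposition 'to'. The gap is right after 'to'.

The article did not explain who Amira could speak to ___.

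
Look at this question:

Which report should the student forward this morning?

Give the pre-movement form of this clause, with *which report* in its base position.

The student should forward which report this morning.

'which report' is the direct object of 'forward'. It moves to the left edge, and the trace sits right after 'forward':
Which report should the student forward ___ this morning?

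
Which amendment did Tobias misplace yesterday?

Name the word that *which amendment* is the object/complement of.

misplace

In situ: Tobias did misplace which amendment yesterday.
'which amendment' is the direct object of 'misplace'. Fronting leaves a gap immediately after 'misplace':
Which amendment did Tobias misplace ___ yesterday?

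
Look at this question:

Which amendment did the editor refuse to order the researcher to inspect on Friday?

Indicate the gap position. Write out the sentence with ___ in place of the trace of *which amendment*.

Which amendment did the editor refuse to order the researcher to inspect ___ on Friday?

Pre-movement form: The editor did refuse to order the researcher to inspect which amendment on Friday.
'which amendment' is the direct object of 'inspect'. The gap is right after 'inspect'.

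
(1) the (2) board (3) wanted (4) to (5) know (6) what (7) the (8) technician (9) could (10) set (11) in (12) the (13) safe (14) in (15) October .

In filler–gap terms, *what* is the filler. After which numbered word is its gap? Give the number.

10

Before movement: The technician could set what in the safe in October.
The filler 'what' is interpreted as the direct object of 'set'. Fronting leaves a gap immediately after 'set':
The board wanted to know what the technician could set ___ in the safe in October.
'set' is word 10.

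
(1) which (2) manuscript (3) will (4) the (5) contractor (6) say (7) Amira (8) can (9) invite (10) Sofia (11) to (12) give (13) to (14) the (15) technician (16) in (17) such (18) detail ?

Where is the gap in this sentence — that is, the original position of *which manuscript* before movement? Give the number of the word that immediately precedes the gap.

In situ: The contractor will say Amira can invite Sofia to give which manuscript to the technician in such detail.
The filler 'which manuscript' is interpreted as the direct object of 'give'. It moves to the left edge, and the trace sits right after 'give':
Which manuscript will the contractor say Amira can invite Sofia to give ___ to the technician in such detail?
'give' is word 12.

12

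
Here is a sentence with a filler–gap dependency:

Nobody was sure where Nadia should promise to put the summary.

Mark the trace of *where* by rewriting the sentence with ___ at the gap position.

Nobody was sure where Nadia should promise to put the summary ___.

Before movement: Nadia should promise to put the summary where.
The filler 'where' is interpreted as the locative complement of 'put'. The gap is right after 'summary'.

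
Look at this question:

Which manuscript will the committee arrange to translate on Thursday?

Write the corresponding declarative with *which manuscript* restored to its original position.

The committee will arrange to translate which manuscript on Thursday.

The filler 'which manuscript' is interpreted as the direct object of 'translate'. It moves to the left edge, and the trace sits right after 'translate':
Which manuscript will the committee arrange to translate ___ on Thursday?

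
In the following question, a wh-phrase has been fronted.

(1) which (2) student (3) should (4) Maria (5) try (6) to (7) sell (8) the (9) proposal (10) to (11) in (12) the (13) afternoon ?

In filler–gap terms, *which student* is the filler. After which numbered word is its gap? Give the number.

Underlying clause: Maria should try to sell the proposal to which student in the afternoon.
'which student' functions as the object of the preposition 'to' (recipient of 'sell'). Fronting leaves a gap immediately after 'to':
Which student should Maria try to sell the proposal to ___ in the afternoon?
'to' is word 10.

10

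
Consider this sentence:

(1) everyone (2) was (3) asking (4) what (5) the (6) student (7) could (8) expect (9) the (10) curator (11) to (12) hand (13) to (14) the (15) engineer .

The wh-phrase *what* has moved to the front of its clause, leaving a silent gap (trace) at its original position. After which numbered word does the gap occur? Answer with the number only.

12

In situ: The student could expect the curator to hand what to the engineer.
'what' is the direct object of 'hand'. Fronting leaves a gap immediately after 'hand':
Everyone was asking what the student could expect the curator to hand ___ to the engineer.
'hand' is word 12.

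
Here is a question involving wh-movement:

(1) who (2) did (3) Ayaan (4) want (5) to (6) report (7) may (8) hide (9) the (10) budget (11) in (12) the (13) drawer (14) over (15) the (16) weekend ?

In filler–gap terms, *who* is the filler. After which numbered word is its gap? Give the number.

6

Pre-movement form: Ayaan did want to report who may hide the budget in the drawer over the weekend.
The filler 'who' is interpreted as the subject of the clause embedded under 'report'. Wh-movement fronts it, leaving a gap right after 'report':
Who did Ayaan want to report ___ may hide the budget in the drawer over the weekend?
'report' is word 6.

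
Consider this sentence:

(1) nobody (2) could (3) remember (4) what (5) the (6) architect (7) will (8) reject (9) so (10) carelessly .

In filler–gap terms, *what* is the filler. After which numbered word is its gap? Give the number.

Pre-movement form: The architect will reject what so carelessly.
'what' is the direct object of 'reject'. Wh-movement fronts it, leaving a gap right after 'reject':
Nobody could remember what the architect will reject ___ so carelessly.
'reject' is word 8.

8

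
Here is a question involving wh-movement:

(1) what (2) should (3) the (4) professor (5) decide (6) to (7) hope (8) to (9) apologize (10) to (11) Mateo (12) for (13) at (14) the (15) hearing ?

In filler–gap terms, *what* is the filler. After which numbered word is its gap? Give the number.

12

Pre-movement form: The professor should decide to hope to apologize to Mateo for what at the hearing.
The filler 'what' is interpreted as the object of the preposition 'for'. It moves to the left edge, and the trace sits right after 'for':
What should the professor decide to hope to apologize to Mateo for ___ at the hearing?
'for' is word 12.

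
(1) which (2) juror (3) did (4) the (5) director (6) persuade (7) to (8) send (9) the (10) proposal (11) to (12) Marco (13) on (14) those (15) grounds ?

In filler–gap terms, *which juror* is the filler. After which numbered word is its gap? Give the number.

6

Pre-movement form: The director did persuade which juror to send the proposal to Marco on those grounds.
'which juror' is the direct object of 'persuade'. Fronting leaves a gap immediately after 'persuade':
Which juror did the director persuade ___ to send the proposal to Marco on those grounds?
'persuade' is word 6.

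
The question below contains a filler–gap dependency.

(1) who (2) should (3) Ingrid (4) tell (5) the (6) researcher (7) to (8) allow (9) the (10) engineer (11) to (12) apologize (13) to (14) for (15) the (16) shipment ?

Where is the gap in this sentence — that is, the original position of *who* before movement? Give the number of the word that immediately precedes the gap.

13

Pre-movement form: Ingrid should tell the researcher to allow the engineer to apologize to who for the shipment.
The filler 'who' is interpreted as the object of the preposition 'to'. It moves to the left edge, and the trace sits right after 'to':
Who should Ingrid tell the researcher to allow the engineer to apologize to ___ for the shipment?
'to' is word 13.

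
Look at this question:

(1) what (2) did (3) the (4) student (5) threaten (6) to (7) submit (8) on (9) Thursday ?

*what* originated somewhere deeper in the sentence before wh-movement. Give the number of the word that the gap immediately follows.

Underlying clause: The student did threaten to submit what on Thursday.
'what' functions as the direct object of 'submit'. It moves to the left edge, and the trace sits right after 'submit':
What did the student threaten to submit ___ on Thursday?
'submit' is word 7.

7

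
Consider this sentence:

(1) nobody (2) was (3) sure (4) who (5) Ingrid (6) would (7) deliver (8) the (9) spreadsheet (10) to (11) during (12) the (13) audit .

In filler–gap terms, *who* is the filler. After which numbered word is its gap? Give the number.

Underlying clause: Ingrid would deliver the spreadsheet to who during the audit.
The filler 'who' is interpreted as the object of the preposition 'to' (recipient of 'deliver'). It moves to the left edge, and the trace sits right after 'to':
Nobody was sure who Ingrid would deliver the spreadsheet to ___ during the audit.
'to' is word 10.

10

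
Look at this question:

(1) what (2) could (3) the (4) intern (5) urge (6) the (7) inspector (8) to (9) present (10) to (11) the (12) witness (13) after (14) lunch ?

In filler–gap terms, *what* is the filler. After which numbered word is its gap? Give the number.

9

Underlying clause: The intern could urge the inspector to present what to the witness after lunch.
The filler 'what' is interpreted as the direct object of 'present'. Wh-movement fronts it, leaving a gap right after 'present':
What could the intern urge the inspector to present ___ to the witness after lunch?
'present' is word 9.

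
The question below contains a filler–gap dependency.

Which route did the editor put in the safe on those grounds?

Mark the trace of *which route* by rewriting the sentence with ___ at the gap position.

In situ: The editor did put which route in the safe on those grounds.
The filler 'which route' is interpreted as the direct object of 'put'. The gap is right after 'put'.

Which route did the editor put ___ in the safe on those grounds?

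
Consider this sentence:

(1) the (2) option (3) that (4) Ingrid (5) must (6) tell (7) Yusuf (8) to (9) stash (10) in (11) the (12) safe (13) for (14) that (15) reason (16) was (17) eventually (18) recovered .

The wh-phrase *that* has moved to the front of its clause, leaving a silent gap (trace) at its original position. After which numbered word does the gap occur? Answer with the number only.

'that' is the direct object of 'stash'. Wh-movement fronts it, leaving a gap right after 'stash':
The option that Ingrid must tell Yusuf to stash ___ in the safe for that reason was eventually recovered.
'stash' is word 9.

9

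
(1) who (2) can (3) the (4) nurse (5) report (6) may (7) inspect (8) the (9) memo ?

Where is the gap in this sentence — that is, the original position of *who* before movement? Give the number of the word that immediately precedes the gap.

5

Before movement: The nurse can report who may inspect the memo.
'who' functions as the subject of the clause embedded under 'report'. Fronting leaves a gap immediately after 'report':
Who can the nurse report ___ may inspect the memo?
'report' is word 5.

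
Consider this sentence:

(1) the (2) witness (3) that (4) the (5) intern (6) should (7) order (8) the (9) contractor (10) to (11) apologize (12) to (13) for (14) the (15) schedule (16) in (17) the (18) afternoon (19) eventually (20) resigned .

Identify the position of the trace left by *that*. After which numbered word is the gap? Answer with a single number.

12

'that' is the object of the preposition 'to'. It moves to the left edge, and the trace sits right after 'to':
The witness that the intern should order the contractor to apologize to ___ for the schedule in the afternoon eventually resigned.
'to' is word 12.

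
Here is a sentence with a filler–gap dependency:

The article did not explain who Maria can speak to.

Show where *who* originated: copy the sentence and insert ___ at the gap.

In situ: Maria can speak to who.
'who' functions as the object of the preposition 'to'. The gap is right after 'to'.

The article did not explain who Maria can speak to ___.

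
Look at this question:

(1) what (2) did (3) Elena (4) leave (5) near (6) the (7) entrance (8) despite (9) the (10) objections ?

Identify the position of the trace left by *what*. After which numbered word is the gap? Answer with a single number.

4

Underlying clause: Elena did leave what near the entrance despite the objections.
'what' is the direct object of 'leave'. Fronting leaves a gap immediately after 'leave':
What did Elena leave ___ near the entrance despite the objections?
'leave' is word 4.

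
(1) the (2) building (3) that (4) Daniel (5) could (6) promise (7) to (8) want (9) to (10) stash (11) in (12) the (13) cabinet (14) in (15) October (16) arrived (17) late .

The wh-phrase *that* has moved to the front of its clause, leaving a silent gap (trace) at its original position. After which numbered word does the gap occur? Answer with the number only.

The filler 'that' is interpreted as the direct object of 'stash'. Wh-movement fronts it, leaving a gap right after 'stash':
The building that Daniel could promise to want to stash ___ in the cabinet in October arrived late.
'stash' is word 10.

10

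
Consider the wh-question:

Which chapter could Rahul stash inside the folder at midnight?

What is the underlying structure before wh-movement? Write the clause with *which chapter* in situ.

'which chapter' functions as the direct object of 'stash'. It moves to the left edge, and the trace sits right after 'stash':
Which chapter could Rahul stash ___ inside the folder at midnight?

Rahul could stash which chapter inside the folder at midnight.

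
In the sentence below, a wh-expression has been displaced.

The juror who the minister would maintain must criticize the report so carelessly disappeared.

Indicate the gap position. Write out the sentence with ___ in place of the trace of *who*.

The juror who the minister would maintain ___ must criticize the report so carelessly disappeared.

'who' is the subject of the clause embedded under 'maintain'. The gap is right after 'maintain'.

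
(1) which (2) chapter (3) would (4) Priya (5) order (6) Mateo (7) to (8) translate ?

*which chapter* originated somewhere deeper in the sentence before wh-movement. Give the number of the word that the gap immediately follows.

Pre-movement form: Priya would order Mateo to translate which chapter.
'which chapter' is the direct object of 'translate'. It moves to the left edge, and the trace sits right after 'translate':
Which chapter would Priya order Mateo to translate ___?
'translate' is word 8.

8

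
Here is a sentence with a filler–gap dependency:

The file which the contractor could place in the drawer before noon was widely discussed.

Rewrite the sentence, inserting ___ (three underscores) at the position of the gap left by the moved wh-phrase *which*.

The file which the contractor could place ___ in the drawer before noon was widely discussed.

The filler 'which' is interpreted as the direct object of 'place'. The gap is right after 'place'.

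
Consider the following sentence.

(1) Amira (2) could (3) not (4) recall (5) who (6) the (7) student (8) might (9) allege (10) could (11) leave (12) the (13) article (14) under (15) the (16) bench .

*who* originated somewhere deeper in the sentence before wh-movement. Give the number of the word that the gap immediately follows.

Before movement: The student might allege who could leave the article under the bench.
The filler 'who' is interpreted as the subject of the clause embedded under 'allege'. Wh-movement fronts it, leaving a gap right after 'allege':
Amira could not recall who the student might allege ___ could leave the article under the bench.
'allege' is word 9.

9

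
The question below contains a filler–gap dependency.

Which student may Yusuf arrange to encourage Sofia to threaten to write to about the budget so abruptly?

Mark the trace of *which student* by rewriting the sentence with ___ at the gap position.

Pre-movement form: Yusuf may arrange to encourage Sofia to threaten to write to which student about the budget so abruptly.
'which student' functions as the object of the preposition 'to'. The gap is right after 'to'.

Which student may Yusuf arrange to encourage Sofia to threaten to write to ___ about the budget so abruptly?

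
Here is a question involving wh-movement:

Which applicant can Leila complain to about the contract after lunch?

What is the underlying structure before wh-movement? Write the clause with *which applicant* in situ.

'which applicant' functions as the object of the preposition 'to'. Fronting leaves a gap immediately after 'to':
Which applicant can Leila complain to ___ about the contract after lunch?

Leila can complain to which applicant about the contract after lunch.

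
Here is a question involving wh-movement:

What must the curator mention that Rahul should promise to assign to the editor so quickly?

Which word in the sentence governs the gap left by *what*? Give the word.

assign

Before movement: The curator must mention that Rahul should promise to assign what to the editor so quickly.
The filler 'what' is interpreted as the direct object of 'assign'. It moves to the left edge, and the trace sits right after 'assign':
What must the curator mention that Rahul should promise to assign ___ to the editor so quickly?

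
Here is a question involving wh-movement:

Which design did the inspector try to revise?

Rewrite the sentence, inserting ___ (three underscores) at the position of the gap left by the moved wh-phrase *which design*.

Which design did the inspector try to revise ___?

Before movement: The inspector did try to revise which design.
'which design' functions as the direct object of 'revise'. The gap is right after 'revise'.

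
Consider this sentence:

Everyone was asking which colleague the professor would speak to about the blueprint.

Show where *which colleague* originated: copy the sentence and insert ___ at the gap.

Pre-movement form: The professor would speak to which colleague about the blueprint.
'which colleague' is the object of the preposition 'to'. The gap is right after 'to'.

Everyone was asking which colleague the professor would speak to ___ about the blueprint.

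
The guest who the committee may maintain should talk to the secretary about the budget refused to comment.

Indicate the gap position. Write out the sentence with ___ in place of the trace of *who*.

The guest who the committee may maintain ___ should talk to the secretary about the budget refused to comment.

The filler 'who' is interpreted as the subject of the clause embedded under 'maintain'. The gap is right after 'maintain'.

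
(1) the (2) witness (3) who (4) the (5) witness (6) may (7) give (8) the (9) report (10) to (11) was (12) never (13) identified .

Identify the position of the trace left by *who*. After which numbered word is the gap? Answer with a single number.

'who' functions as the object of the preposition 'to' (recipient of 'give'). It moves to the left edge, and the trace sits right after 'to':
The witness who the witness may give the report to ___ was never identified.
'to' is word 10.

10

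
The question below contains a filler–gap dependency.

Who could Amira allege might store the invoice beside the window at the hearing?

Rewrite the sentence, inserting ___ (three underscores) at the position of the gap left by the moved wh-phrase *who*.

Who could Amira allege ___ might store the invoice beside the window at the hearing?

Before movement: Amira could allege who might store the invoice beside the window at the hearing.
'who' functions as the subject of the clause embedded under 'allege'. The gap is right after 'allege'.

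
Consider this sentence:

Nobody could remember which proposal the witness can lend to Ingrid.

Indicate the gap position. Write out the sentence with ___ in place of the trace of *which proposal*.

Nobody could remember which proposal the witness can lend ___ to Ingrid.

Underlying clause: The witness can lend which proposal to Ingrid.
'which proposal' functions as the direct object of 'lend'. The gap is right after 'lend'.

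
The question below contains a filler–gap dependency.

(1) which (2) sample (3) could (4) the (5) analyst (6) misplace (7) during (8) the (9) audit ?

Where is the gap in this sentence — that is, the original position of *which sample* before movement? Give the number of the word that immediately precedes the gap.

Before movement: The analyst could misplace which sample during the audit.
'which sample' functions as the direct object of 'misplace'. Fronting leaves a gap immediately after 'misplace':
Which sample could the analyst misplace ___ during the audit?
'misplace' is word 6.

6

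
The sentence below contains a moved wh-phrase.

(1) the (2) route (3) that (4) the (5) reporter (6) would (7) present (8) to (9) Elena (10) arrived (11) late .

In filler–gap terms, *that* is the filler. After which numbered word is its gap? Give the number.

The filler 'that' is interpreted as the direct object of 'present'. Fronting leaves a gap immediately after 'present':
The route that the reporter would present ___ to Elena arrived late.
'present' is word 7.

7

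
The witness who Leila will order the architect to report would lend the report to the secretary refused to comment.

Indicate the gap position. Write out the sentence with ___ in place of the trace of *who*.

'who' is the subject of the clause embedded under 'report'. The gap is right after 'report'.

The witness who Leila will order the architect to report ___ would lend the report to the secretary refused to comment.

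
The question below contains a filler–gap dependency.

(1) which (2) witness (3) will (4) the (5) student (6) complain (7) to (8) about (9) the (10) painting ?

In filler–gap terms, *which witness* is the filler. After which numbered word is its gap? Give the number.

7

Before movement: The student will complain to which witness about the painting.
'which witness' functions as the object of the preposition 'to'. Wh-movement fronts it, leaving a gap right after 'to':
Which witness will the student complain to ___ about the painting?
'to' is word 7.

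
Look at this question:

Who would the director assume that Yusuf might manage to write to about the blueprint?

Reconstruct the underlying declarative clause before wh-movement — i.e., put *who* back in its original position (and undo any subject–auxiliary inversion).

'who' functions as the object of the preposition 'to'. Wh-movement fronts it, leaving a gap right after 'to':
Who would the director assume that Yusuf might manage to write to ___ about the blueprint?

The director would assume that Yusuf might manage to write to who about the blueprint.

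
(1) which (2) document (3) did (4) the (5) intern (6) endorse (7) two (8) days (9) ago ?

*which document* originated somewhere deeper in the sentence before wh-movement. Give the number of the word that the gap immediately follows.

Pre-movement form: The intern did endorse which document two days ago.
The filler 'which document' is interpreted as the direct object of 'endorse'. Fronting leaves a gap immediately after 'endorse':
Which document did the intern endorse ___ two days ago?
'endorse' is word 6.

6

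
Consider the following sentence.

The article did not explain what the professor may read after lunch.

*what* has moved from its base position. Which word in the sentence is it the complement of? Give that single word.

Before movement: The professor may read what after lunch.
'what' functions as the direct object of 'read'. Wh-movement fronts it, leaving a gap right after 'read':
The article did not explain what the professor may read ___ after lunch.

read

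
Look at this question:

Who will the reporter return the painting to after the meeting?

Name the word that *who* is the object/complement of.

In situ: The reporter will return the painting to who after the meeting.
'who' is the object of the preposition 'to' (recipient of 'return'). Wh-movement fronts it, leaving a gap right after 'to':
Who will the reporter return the painting to ___ after the meeting?

to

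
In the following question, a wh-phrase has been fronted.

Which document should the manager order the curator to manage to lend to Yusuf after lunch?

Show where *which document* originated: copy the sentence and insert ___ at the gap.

Which document should the manager order the curator to manage to lend ___ to Yusuf after lunch?

Underlying clause: The manager should order the curator to manage to lend which document to Yusuf after lunch.
'which document' is the direct object of 'lend'. The gap is right after 'lend'.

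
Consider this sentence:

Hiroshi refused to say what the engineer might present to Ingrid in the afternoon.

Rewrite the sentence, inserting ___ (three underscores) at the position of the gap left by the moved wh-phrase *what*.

In situ: The engineer might present what to Ingrid in the afternoon.
'what' functions as the direct object of 'present'. The gap is right after 'present'.

Hiroshi refused to say what the engineer might present ___ to Ingrid in the afternoon.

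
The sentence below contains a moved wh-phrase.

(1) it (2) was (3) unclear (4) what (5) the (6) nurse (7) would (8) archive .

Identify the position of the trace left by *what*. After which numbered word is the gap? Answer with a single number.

In situ: The nurse would archive what.
'what' is the direct object of 'archive'. Fronting leaves a gap immediately after 'archive':
It was unclear what the nurse would archive ___.
'archive' is word 8.

8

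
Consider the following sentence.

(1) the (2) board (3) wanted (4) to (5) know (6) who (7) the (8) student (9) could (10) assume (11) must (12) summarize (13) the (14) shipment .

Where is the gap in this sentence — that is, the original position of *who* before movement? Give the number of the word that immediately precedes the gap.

Pre-movement form: The student could assume who must summarize the shipment.
'who' is the subject of the clause embedded under 'assume'. Wh-movement fronts it, leaving a gap right after 'assume':
The board wanted to know who the student could assume ___ must summarize the shipment.
'assume' is word 10.

10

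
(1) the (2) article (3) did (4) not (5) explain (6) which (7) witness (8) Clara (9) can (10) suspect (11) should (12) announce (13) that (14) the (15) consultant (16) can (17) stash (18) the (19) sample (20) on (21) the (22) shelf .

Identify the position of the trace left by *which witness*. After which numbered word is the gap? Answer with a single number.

Underlying clause: Clara can suspect which witness should announce that the consultant can stash the sample on the shelf.
'which witness' functions as the subject of the clause embedded under 'suspect'. Fronting leaves a gap immediately after 'suspect':
The article did not explain which witness Clara can suspect ___ should announce that the consultant can stash the sample on the shelf.
'suspect' is word 10.

10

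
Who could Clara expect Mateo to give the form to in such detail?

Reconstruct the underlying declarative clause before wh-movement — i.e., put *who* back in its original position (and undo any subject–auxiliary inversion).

Clara could expect Mateo to give the form to who in such detail.

'who' is the object of the preposition 'to' (recipient of 'give'). It moves to the left edge, and the trace sits right after 'to':
Who could Clara expect Mateo to give the form to ___ in such detail?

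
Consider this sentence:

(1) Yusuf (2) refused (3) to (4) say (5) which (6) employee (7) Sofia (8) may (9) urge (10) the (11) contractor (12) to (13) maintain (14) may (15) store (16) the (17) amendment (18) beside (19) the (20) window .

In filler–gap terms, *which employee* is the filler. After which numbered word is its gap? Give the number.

13

Before movement: Sofia may urge the contractor to maintain which employee may store the amendment beside the window.
The filler 'which employee' is interpreted as the subject of the clause embedded under 'maintain'. Fronting leaves a gap immediately after 'maintain':
Yusuf refused to say which employee Sofia may urge the contractor to maintain ___ may store the amendment beside the window.
'maintain' is word 13.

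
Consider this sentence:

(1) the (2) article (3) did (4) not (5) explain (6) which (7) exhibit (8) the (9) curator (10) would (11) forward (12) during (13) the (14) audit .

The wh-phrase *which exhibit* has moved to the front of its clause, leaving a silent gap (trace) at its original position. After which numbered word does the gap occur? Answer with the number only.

11

Underlying clause: The curator would forward which exhibit during the audit.
The filler 'which exhibit' is interpreted as the direct object of 'forward'. It moves to the left edge, and the trace sits right after 'forward':
The article did not explain which exhibit the curator would forward ___ during the audit.
'forward' is word 11.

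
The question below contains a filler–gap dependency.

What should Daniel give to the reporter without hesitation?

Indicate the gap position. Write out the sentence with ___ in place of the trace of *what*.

What should Daniel give ___ to the reporter without hesitation?

In situ: Daniel should give what to the reporter without hesitation.
'what' functions as the direct object of 'give'. The gap is right after 'give'.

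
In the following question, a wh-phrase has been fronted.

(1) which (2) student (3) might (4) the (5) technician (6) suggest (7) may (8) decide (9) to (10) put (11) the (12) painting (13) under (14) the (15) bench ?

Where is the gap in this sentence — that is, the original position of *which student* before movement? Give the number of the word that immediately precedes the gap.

6

Pre-movement form: The technician might suggest which student may decide to put the painting under the bench.
'which student' is the subject of the clause embedded under 'suggest'. It moves to the left edge, and the trace sits right after 'suggest':
Which student might the technician suggest ___ may decide to put the painting under the bench?
'suggest' is word 6.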